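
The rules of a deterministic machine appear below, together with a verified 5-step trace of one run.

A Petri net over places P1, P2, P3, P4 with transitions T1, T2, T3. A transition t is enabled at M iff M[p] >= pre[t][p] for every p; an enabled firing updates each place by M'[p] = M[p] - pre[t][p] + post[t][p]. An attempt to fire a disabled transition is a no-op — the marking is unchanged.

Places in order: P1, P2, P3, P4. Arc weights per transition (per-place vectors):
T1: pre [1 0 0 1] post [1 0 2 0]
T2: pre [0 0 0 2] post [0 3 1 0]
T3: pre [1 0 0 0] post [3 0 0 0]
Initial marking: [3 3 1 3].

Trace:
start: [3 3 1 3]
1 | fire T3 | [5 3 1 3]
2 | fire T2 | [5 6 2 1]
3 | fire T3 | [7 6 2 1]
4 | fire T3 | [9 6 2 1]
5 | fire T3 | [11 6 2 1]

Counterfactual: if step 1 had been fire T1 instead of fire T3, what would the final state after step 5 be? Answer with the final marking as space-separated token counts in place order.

(re-executing from step 1 with the substitution; state before step 1: [3 3 1 3])
1 | fire T1 | [3 3 3 2]
2 | fire T2 | [3 6 4 0]
3 | fire T3 | [5 6 4 0]
4 | fire T3 | [7 6 4 0]
5 | fire T3 | [9 6 4 0]

9 6 4 0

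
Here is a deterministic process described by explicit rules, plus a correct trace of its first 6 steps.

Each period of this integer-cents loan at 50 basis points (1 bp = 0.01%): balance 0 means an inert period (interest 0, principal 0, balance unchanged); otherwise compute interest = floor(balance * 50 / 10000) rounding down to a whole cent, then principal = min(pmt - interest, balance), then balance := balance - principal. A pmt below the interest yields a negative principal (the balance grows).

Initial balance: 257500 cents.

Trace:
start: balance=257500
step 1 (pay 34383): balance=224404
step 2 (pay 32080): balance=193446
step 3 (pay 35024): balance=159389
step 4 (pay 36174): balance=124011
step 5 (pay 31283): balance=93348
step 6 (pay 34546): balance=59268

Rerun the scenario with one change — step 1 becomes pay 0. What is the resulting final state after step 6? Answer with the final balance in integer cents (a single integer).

94519

(re-executing from step 1 with the substitution; state before step 1: balance=257500)
step 1 (pay 0): balance=258787
step 2 (pay 32080): balance=228000
step 3 (pay 35024): balance=194116
step 4 (pay 36174): balance=158912
step 5 (pay 31283): balance=128423
step 6 (pay 34546): balance=94519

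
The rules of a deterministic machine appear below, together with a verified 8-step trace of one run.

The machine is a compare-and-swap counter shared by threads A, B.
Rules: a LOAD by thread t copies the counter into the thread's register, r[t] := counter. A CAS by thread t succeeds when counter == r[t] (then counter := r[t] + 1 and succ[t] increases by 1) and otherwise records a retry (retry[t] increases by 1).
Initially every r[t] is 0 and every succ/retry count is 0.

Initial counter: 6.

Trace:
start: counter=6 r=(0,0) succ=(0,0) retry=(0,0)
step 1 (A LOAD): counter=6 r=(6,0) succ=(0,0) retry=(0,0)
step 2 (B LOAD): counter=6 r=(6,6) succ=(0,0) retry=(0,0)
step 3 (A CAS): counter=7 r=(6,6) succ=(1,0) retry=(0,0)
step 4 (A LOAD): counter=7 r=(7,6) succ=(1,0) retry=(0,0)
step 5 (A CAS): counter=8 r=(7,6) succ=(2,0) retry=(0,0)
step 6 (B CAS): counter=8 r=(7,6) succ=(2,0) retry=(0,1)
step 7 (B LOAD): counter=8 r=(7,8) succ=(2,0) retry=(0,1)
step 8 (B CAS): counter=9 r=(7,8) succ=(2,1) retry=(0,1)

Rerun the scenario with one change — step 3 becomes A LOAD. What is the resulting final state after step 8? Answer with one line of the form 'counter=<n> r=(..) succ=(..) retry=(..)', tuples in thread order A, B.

(re-executing from step 3 with the substitution; state before step 3: counter=6 r=(6,6) succ=(0,0) retry=(0,0))
step 3 (A LOAD): counter=6 r=(6,6) succ=(0,0) retry=(0,0)
step 4 (A LOAD): counter=6 r=(6,6) succ=(0,0) retry=(0,0)
step 5 (A CAS): counter=7 r=(6,6) succ=(1,0) retry=(0,0)
step 6 (B CAS): counter=7 r=(6,6) succ=(1,0) retry=(0,1)
step 7 (B LOAD): counter=7 r=(6,7) succ=(1,0) retry=(0,1)
step 8 (B CAS): counter=8 r=(6,7) succ=(1,1) retry=(0,1)

counter=8 r=(6,7) succ=(1,1) retry=(0,1)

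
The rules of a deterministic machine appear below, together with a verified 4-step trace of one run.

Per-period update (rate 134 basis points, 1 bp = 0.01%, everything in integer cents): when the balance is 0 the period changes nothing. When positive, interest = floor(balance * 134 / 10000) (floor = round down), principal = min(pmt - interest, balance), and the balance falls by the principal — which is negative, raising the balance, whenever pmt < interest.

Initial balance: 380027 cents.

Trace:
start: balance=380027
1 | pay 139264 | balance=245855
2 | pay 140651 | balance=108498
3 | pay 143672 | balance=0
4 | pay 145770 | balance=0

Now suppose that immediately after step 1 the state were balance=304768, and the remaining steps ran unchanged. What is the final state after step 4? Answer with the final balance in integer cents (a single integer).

state after step 1 := balance=304768
2 | pay 140651 | balance=168200
3 | pay 143672 | balance=26781
4 | pay 145770 | balance=0

0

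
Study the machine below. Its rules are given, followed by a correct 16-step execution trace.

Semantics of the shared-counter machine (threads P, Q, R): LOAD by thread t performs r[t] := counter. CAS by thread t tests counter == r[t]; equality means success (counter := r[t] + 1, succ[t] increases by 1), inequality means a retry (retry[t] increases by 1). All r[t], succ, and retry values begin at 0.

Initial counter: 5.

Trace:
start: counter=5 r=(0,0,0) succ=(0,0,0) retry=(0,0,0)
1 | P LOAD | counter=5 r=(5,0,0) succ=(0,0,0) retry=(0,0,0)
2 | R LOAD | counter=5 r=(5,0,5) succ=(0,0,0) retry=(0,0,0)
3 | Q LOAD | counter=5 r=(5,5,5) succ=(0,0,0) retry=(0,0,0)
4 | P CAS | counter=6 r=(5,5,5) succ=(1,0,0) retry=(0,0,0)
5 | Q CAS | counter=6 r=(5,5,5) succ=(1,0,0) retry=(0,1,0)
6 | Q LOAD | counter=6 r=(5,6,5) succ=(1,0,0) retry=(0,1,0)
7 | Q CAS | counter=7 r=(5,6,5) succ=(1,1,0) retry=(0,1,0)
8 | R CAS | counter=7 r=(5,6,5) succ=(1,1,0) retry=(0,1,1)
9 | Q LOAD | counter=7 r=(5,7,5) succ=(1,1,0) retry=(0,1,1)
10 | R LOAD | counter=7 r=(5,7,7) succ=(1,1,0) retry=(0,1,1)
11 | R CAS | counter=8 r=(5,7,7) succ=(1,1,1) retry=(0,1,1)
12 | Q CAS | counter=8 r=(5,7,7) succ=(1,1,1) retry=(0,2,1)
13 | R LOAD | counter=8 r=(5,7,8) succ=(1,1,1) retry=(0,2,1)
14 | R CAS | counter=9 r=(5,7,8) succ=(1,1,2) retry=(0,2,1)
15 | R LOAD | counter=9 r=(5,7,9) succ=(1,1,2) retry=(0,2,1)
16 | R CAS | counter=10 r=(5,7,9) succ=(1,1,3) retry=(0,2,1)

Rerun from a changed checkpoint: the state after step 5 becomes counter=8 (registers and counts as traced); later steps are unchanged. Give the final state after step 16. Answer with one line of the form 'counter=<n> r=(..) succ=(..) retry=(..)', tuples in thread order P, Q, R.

counter=12 r=(5,9,11) succ=(1,1,3) retry=(0,2,1)

state after step 5 := counter=8 r=(5,5,5) succ=(1,0,0) retry=(0,1,0)
6 | Q LOAD | counter=8 r=(5,8,5) succ=(1,0,0) retry=(0,1,0)
7 | Q CAS | counter=9 r=(5,8,5) succ=(1,1,0) retry=(0,1,0)
8 | R CAS | counter=9 r=(5,8,5) succ=(1,1,0) retry=(0,1,1)
9 | Q LOAD | counter=9 r=(5,9,5) succ=(1,1,0) retry=(0,1,1)
10 | R LOAD | counter=9 r=(5,9,9) succ=(1,1,0) retry=(0,1,1)
11 | R CAS | counter=10 r=(5,9,9) succ=(1,1,1) retry=(0,1,1)
12 | Q CAS | counter=10 r=(5,9,9) succ=(1,1,1) retry=(0,2,1)
13 | R LOAD | counter=10 r=(5,9,10) succ=(1,1,1) retry=(0,2,1)
14 | R CAS | counter=11 r=(5,9,10) succ=(1,1,2) retry=(0,2,1)
15 | R LOAD | counter=11 r=(5,9,11) succ=(1,1,2) retry=(0,2,1)
16 | R CAS | counter=12 r=(5,9,11) succ=(1,1,3) retry=(0,2,1)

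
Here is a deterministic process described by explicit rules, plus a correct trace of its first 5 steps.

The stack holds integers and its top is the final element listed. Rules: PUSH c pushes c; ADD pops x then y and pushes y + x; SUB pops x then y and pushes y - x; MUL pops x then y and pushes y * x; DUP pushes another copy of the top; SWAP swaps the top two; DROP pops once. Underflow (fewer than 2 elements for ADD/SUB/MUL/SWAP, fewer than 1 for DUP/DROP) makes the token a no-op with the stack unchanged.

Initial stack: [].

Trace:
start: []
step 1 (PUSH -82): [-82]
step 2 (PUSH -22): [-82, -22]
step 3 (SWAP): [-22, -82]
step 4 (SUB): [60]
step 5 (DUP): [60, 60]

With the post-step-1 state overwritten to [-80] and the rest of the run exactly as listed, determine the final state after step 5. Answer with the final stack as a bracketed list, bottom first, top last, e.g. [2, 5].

[58, 58]

state after step 1 := [-80]
step 2 (PUSH -22): [-80, -22]
step 3 (SWAP): [-22, -80]
step 4 (SUB): [58]
step 5 (DUP): [58, 58]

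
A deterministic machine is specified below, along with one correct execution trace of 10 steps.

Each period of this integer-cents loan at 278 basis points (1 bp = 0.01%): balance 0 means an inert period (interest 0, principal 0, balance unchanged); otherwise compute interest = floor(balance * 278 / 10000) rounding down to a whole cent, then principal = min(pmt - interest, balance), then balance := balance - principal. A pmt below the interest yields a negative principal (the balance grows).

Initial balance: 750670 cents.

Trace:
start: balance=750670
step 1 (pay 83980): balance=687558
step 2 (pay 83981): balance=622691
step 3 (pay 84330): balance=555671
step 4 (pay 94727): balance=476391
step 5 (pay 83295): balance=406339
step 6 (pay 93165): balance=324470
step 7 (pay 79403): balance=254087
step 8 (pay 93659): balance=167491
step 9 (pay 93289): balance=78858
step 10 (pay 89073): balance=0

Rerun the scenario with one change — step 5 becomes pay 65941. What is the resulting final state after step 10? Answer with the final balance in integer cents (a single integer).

(re-executing from step 5 with the substitution; state before step 5: balance=476391)
step 5 (pay 65941): balance=423693
step 6 (pay 93165): balance=342306
step 7 (pay 79403): balance=272419
step 8 (pay 93659): balance=186333
step 9 (pay 93289): balance=98224
step 10 (pay 89073): balance=11881

11881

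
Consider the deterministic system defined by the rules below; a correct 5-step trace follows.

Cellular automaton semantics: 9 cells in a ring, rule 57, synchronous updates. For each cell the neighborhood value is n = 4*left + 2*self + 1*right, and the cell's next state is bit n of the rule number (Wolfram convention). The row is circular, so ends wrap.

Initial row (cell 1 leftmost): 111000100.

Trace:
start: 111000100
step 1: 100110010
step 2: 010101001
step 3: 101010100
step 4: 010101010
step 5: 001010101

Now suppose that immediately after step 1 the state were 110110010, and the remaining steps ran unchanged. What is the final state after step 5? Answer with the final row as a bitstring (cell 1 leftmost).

state after step 1 := 110110010
step 2: 101101001
step 3: 011010101
step 4: 110101010
step 5: 101010101

101010101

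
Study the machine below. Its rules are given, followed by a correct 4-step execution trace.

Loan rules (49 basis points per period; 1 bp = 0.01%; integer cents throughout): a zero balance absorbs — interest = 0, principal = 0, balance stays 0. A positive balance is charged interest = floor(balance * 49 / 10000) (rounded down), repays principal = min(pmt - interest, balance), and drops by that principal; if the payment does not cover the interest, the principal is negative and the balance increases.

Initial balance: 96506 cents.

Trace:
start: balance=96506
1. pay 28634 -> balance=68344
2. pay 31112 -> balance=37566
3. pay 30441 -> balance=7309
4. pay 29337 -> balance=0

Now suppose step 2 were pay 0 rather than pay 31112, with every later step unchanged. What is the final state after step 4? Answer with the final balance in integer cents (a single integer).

9425

(re-executing from step 2 with the substitution; state before step 2: balance=68344)
2. pay 0 -> balance=68678
3. pay 30441 -> balance=38573
4. pay 29337 -> balance=9425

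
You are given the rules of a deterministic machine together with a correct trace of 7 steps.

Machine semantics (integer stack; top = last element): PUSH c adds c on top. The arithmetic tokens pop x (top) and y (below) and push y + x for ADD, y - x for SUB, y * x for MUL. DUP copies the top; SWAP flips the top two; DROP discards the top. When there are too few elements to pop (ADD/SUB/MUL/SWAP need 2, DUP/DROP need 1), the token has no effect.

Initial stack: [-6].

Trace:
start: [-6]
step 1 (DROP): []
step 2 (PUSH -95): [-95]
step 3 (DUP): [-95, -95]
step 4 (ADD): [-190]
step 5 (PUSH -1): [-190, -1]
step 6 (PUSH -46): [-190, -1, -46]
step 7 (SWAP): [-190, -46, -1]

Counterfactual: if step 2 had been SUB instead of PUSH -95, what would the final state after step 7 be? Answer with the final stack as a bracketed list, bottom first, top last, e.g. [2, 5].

(re-executing from step 2 with the substitution; state before step 2: [])
step 2 (SUB): []
step 3 (DUP): []
step 4 (ADD): []
step 5 (PUSH -1): [-1]
step 6 (PUSH -46): [-1, -46]
step 7 (SWAP): [-46, -1]

[-46, -1]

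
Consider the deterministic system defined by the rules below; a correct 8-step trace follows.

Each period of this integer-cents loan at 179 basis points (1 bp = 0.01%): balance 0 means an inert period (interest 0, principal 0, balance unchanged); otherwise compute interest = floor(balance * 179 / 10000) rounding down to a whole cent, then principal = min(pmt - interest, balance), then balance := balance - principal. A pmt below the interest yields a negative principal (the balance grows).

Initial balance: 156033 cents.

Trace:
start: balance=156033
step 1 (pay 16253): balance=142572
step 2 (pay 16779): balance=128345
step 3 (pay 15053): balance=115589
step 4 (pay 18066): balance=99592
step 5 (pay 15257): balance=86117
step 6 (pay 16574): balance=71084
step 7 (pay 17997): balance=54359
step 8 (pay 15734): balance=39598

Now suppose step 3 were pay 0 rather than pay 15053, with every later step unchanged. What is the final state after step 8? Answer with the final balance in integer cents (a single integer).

56046

(re-executing from step 3 with the substitution; state before step 3: balance=128345)
step 3 (pay 0): balance=130642
step 4 (pay 18066): balance=114914
step 5 (pay 15257): balance=101713
step 6 (pay 16574): balance=86959
step 7 (pay 17997): balance=70518
step 8 (pay 15734): balance=56046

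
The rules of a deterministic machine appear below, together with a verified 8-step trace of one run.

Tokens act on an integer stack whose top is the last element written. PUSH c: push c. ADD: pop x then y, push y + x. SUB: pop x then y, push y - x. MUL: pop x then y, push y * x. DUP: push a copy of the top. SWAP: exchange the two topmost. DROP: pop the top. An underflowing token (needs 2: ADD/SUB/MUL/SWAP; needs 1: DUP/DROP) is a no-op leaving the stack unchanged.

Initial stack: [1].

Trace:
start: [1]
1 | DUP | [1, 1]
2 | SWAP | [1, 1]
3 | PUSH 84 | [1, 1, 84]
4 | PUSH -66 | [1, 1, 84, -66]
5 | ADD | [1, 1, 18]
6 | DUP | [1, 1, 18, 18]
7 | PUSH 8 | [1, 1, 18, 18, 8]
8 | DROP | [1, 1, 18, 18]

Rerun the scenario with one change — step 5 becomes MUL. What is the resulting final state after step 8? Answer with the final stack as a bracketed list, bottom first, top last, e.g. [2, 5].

[1, 1, -5544, -5544]

(re-executing from step 5 with the substitution; state before step 5: [1, 1, 84, -66])
5 | MUL | [1, 1, -5544]
6 | DUP | [1, 1, -5544, -5544]
7 | PUSH 8 | [1, 1, -5544, -5544, 8]
8 | DROP | [1, 1, -5544, -5544]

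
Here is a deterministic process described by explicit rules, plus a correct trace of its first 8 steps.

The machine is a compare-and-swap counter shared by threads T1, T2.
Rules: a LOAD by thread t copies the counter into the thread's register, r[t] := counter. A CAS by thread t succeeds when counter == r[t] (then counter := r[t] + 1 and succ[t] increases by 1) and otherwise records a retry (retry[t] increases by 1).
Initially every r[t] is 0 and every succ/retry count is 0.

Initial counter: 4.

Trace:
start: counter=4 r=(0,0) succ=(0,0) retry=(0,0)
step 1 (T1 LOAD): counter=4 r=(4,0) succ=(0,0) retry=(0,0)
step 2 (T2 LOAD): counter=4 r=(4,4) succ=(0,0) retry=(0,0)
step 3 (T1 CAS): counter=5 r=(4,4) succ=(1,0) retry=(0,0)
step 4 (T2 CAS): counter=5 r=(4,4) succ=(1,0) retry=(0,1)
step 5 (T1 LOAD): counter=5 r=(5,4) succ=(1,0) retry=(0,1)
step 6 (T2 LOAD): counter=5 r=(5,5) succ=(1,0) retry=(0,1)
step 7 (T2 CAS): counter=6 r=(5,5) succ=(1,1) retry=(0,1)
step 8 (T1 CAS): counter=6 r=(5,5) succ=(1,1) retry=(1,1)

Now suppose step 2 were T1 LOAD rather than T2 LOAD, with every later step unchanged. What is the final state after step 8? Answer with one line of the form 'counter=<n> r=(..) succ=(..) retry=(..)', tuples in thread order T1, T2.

(re-executing from step 2 with the substitution; state before step 2: counter=4 r=(4,0) succ=(0,0) retry=(0,0))
step 2 (T1 LOAD): counter=4 r=(4,0) succ=(0,0) retry=(0,0)
step 3 (T1 CAS): counter=5 r=(4,0) succ=(1,0) retry=(0,0)
step 4 (T2 CAS): counter=5 r=(4,0) succ=(1,0) retry=(0,1)
step 5 (T1 LOAD): counter=5 r=(5,0) succ=(1,0) retry=(0,1)
step 6 (T2 LOAD): counter=5 r=(5,5) succ=(1,0) retry=(0,1)
step 7 (T2 CAS): counter=6 r=(5,5) succ=(1,1) retry=(0,1)
step 8 (T1 CAS): counter=6 r=(5,5) succ=(1,1) retry=(1,1)

counter=6 r=(5,5) succ=(1,1) retry=(1,1)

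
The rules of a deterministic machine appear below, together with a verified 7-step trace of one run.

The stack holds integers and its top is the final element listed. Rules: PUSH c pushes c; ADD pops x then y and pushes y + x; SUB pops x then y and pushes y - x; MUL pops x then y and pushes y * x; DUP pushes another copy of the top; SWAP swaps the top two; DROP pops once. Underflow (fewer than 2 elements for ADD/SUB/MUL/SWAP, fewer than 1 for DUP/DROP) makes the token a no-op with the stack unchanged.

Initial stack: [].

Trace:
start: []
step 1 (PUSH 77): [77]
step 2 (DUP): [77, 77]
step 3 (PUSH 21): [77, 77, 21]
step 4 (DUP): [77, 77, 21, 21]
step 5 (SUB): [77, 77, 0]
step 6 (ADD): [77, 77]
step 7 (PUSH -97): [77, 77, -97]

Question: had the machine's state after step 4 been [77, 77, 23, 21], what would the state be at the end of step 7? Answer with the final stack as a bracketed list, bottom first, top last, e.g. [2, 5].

state after step 4 := [77, 77, 23, 21]
step 5 (SUB): [77, 77, 2]
step 6 (ADD): [77, 79]
step 7 (PUSH -97): [77, 79, -97]

[77, 79, -97]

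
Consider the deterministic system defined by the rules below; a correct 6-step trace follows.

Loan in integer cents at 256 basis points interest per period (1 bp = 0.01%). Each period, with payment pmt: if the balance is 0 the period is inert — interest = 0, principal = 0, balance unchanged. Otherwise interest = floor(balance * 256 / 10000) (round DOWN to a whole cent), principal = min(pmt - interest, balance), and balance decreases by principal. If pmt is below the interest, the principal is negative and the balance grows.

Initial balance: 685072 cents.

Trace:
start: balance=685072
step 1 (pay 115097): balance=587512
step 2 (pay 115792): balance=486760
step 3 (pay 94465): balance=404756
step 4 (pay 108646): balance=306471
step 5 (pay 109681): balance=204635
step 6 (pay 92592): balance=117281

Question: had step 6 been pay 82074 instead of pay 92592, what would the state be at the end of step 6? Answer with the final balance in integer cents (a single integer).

(re-executing from step 6 with the substitution; state before step 6: balance=204635)
step 6 (pay 82074): balance=127799

127799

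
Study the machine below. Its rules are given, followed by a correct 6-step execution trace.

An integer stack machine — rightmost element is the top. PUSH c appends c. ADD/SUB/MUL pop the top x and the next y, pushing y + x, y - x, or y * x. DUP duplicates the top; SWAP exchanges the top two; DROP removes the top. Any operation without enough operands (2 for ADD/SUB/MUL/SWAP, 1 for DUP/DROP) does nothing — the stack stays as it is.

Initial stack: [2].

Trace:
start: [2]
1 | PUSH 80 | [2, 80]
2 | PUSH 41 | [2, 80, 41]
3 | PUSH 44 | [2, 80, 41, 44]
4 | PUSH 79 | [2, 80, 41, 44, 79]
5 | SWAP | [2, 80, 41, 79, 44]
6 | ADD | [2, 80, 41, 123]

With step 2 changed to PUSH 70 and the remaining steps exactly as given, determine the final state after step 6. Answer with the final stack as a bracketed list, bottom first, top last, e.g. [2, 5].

[2, 80, 70, 123]

(re-executing from step 2 with the substitution; state before step 2: [2, 80])
2 | PUSH 70 | [2, 80, 70]
3 | PUSH 44 | [2, 80, 70, 44]
4 | PUSH 79 | [2, 80, 70, 44, 79]
5 | SWAP | [2, 80, 70, 79, 44]
6 | ADD | [2, 80, 70, 123]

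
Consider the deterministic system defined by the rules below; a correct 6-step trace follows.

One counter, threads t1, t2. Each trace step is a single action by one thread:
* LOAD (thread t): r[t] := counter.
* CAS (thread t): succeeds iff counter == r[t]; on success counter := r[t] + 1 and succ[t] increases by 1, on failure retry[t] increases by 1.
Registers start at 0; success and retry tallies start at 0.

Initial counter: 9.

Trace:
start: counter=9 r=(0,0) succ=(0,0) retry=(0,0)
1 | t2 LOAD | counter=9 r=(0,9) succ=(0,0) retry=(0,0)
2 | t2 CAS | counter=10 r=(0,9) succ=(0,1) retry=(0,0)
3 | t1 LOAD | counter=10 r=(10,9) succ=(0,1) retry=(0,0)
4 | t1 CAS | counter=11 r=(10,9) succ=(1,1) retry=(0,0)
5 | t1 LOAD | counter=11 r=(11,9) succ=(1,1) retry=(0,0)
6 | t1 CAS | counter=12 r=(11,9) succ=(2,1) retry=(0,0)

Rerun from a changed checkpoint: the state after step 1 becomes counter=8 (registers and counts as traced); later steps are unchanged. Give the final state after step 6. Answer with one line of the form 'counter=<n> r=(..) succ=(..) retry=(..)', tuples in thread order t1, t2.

counter=10 r=(9,9) succ=(2,0) retry=(0,1)

state after step 1 := counter=8 r=(0,9) succ=(0,0) retry=(0,0)
2 | t2 CAS | counter=8 r=(0,9) succ=(0,0) retry=(0,1)
3 | t1 LOAD | counter=8 r=(8,9) succ=(0,0) retry=(0,1)
4 | t1 CAS | counter=9 r=(8,9) succ=(1,0) retry=(0,1)
5 | t1 LOAD | counter=9 r=(9,9) succ=(1,0) retry=(0,1)
6 | t1 CAS | counter=10 r=(9,9) succ=(2,0) retry=(0,1)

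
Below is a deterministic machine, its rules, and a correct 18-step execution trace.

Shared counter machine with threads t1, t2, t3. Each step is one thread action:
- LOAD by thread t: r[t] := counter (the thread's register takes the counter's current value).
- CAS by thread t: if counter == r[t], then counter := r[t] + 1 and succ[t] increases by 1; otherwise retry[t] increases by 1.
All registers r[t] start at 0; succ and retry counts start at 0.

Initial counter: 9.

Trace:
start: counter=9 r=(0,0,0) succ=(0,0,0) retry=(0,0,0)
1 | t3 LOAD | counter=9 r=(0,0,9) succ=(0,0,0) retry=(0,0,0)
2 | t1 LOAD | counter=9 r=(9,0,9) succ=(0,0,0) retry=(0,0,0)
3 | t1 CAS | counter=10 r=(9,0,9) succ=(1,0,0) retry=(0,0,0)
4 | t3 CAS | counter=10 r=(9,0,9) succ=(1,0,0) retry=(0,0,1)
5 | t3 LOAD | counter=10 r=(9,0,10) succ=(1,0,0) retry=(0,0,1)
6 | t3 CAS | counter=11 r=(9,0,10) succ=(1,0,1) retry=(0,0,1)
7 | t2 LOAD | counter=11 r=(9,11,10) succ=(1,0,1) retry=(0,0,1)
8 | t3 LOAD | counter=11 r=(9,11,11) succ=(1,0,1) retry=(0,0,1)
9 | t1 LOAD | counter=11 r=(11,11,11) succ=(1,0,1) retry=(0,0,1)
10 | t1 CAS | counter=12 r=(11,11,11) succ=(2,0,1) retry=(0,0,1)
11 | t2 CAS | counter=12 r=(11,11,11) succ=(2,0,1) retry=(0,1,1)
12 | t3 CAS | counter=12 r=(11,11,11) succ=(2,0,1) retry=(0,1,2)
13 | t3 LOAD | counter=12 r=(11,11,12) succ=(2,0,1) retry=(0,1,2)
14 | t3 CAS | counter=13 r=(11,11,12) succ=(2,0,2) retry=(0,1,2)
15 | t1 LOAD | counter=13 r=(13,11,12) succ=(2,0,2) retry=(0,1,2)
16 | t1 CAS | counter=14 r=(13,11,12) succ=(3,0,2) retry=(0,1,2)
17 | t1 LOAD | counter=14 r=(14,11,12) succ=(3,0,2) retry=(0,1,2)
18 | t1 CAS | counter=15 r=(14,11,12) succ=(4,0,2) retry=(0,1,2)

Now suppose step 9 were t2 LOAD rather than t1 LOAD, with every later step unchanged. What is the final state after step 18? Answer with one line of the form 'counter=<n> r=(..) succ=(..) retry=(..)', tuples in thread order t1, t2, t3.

counter=15 r=(14,11,12) succ=(3,1,2) retry=(1,0,2)

(re-executing from step 9 with the substitution; state before step 9: counter=11 r=(9,11,11) succ=(1,0,1) retry=(0,0,1))
9 | t2 LOAD | counter=11 r=(9,11,11) succ=(1,0,1) retry=(0,0,1)
10 | t1 CAS | counter=11 r=(9,11,11) succ=(1,0,1) retry=(1,0,1)
11 | t2 CAS | counter=12 r=(9,11,11) succ=(1,1,1) retry=(1,0,1)
12 | t3 CAS | counter=12 r=(9,11,11) succ=(1,1,1) retry=(1,0,2)
13 | t3 LOAD | counter=12 r=(9,11,12) succ=(1,1,1) retry=(1,0,2)
14 | t3 CAS | counter=13 r=(9,11,12) succ=(1,1,2) retry=(1,0,2)
15 | t1 LOAD | counter=13 r=(13,11,12) succ=(1,1,2) retry=(1,0,2)
16 | t1 CAS | counter=14 r=(13,11,12) succ=(2,1,2) retry=(1,0,2)
17 | t1 LOAD | counter=14 r=(14,11,12) succ=(2,1,2) retry=(1,0,2)
18 | t1 CAS | counter=15 r=(14,11,12) succ=(3,1,2) retry=(1,0,2)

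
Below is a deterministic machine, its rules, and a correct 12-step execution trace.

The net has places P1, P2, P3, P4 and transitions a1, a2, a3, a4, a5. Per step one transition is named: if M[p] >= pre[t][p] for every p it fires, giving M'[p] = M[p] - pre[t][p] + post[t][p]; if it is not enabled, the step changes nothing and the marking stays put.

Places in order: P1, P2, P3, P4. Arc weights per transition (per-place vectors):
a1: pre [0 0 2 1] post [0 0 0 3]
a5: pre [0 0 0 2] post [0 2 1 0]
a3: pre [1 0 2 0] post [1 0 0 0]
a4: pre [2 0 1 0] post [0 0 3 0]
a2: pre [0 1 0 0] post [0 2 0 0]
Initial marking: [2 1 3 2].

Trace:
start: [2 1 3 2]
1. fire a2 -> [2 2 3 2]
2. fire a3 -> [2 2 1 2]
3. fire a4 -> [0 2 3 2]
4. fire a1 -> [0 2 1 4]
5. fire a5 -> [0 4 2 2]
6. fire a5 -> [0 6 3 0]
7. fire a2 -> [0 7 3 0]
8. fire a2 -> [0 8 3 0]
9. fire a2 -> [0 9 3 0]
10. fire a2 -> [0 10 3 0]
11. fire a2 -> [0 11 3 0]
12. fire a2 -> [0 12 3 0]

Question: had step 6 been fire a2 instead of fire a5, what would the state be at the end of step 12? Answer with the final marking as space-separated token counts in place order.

(re-executing from step 6 with the substitution; state before step 6: [0 4 2 2])
6. fire a2 -> [0 5 2 2]
7. fire a2 -> [0 6 2 2]
8. fire a2 -> [0 7 2 2]
9. fire a2 -> [0 8 2 2]
10. fire a2 -> [0 9 2 2]
11. fire a2 -> [0 10 2 2]
12. fire a2 -> [0 11 2 2]

0 11 2 2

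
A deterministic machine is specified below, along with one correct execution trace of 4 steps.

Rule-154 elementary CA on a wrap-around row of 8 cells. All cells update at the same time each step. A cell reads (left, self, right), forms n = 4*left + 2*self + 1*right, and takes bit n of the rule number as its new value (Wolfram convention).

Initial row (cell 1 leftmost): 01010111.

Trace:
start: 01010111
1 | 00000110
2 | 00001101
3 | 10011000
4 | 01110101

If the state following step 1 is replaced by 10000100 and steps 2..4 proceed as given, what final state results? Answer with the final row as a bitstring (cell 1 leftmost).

01101101

state after step 1 := 10000100
2 | 01001011
3 | 00110010
4 | 01101101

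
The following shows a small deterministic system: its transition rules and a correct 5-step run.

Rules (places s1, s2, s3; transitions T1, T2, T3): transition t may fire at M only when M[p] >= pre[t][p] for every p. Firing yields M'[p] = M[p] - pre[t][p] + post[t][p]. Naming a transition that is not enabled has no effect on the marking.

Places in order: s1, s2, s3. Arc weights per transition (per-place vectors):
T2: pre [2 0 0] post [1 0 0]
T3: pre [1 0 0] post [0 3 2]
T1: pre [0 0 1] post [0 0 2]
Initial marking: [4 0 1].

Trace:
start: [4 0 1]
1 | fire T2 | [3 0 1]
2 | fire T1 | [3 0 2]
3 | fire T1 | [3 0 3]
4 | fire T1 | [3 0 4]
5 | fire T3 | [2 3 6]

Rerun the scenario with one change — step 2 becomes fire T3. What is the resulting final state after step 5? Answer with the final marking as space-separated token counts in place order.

1 6 7

(re-executing from step 2 with the substitution; state before step 2: [3 0 1])
2 | fire T3 | [2 3 3]
3 | fire T1 | [2 3 4]
4 | fire T1 | [2 3 5]
5 | fire T3 | [1 6 7]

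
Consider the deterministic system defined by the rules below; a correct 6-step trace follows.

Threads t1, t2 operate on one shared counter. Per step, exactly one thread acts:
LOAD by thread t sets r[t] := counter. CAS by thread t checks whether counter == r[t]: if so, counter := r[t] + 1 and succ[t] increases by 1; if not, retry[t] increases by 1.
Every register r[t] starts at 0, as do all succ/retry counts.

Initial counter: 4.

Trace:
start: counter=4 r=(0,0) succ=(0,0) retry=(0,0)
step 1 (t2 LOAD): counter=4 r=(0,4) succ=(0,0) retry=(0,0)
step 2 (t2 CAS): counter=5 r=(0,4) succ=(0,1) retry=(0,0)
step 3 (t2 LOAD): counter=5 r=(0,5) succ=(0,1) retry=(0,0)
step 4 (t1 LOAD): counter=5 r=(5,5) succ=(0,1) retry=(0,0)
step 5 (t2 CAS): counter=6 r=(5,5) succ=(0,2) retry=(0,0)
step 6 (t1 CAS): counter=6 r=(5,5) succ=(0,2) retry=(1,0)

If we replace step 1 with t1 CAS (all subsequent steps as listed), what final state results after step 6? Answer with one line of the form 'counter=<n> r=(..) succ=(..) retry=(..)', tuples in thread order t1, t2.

(re-executing from step 1 with the substitution; state before step 1: counter=4 r=(0,0) succ=(0,0) retry=(0,0))
step 1 (t1 CAS): counter=4 r=(0,0) succ=(0,0) retry=(1,0)
step 2 (t2 CAS): counter=4 r=(0,0) succ=(0,0) retry=(1,1)
step 3 (t2 LOAD): counter=4 r=(0,4) succ=(0,0) retry=(1,1)
step 4 (t1 LOAD): counter=4 r=(4,4) succ=(0,0) retry=(1,1)
step 5 (t2 CAS): counter=5 r=(4,4) succ=(0,1) retry=(1,1)
step 6 (t1 CAS): counter=5 r=(4,4) succ=(0,1) retry=(2,1)

counter=5 r=(4,4) succ=(0,1) retry=(2,1)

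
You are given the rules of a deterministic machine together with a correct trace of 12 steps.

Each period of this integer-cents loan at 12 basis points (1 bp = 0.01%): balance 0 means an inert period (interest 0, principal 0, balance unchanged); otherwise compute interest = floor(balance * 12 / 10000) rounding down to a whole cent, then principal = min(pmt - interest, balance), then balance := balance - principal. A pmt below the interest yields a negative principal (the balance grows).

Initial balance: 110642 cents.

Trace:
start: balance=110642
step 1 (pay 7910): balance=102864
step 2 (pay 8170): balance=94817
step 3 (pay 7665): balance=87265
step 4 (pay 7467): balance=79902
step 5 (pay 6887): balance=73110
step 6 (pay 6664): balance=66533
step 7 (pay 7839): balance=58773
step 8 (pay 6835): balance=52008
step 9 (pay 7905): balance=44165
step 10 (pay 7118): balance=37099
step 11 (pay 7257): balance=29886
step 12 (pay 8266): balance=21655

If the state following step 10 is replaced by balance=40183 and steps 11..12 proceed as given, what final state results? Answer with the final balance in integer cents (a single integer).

24747

state after step 10 := balance=40183
step 11 (pay 7257): balance=32974
step 12 (pay 8266): balance=24747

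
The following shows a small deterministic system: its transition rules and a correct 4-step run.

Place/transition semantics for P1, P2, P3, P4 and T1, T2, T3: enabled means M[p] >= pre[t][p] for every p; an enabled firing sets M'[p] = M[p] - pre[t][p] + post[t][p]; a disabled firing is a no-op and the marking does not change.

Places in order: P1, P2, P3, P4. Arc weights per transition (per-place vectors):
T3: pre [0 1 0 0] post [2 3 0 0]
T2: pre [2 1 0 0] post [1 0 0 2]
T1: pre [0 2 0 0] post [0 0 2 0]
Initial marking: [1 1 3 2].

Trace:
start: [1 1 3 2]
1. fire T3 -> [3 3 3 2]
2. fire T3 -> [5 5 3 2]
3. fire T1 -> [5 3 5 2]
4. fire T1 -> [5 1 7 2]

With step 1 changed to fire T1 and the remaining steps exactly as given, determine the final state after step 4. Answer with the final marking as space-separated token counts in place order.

(re-executing from step 1 with the substitution; state before step 1: [1 1 3 2])
1. fire T1 -> [1 1 3 2]
2. fire T3 -> [3 3 3 2]
3. fire T1 -> [3 1 5 2]
4. fire T1 -> [3 1 5 2]

3 1 5 2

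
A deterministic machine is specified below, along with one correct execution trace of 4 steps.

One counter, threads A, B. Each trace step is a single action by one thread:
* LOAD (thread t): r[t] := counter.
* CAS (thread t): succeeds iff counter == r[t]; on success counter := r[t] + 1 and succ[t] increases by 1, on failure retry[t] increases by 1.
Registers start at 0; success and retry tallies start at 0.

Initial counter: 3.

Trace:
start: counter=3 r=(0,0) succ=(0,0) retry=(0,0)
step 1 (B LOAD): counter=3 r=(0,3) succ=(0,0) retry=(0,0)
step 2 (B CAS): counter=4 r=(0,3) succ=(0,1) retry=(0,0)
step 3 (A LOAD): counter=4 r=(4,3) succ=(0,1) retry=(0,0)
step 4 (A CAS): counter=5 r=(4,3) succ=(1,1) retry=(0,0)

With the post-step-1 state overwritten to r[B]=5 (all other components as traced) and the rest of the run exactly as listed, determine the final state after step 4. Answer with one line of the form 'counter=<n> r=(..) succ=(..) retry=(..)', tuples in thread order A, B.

counter=4 r=(3,5) succ=(1,0) retry=(0,1)

state after step 1 := counter=3 r=(0,5) succ=(0,0) retry=(0,0)
step 2 (B CAS): counter=3 r=(0,5) succ=(0,0) retry=(0,1)
step 3 (A LOAD): counter=3 r=(3,5) succ=(0,0) retry=(0,1)
step 4 (A CAS): counter=4 r=(3,5) succ=(1,0) retry=(0,1)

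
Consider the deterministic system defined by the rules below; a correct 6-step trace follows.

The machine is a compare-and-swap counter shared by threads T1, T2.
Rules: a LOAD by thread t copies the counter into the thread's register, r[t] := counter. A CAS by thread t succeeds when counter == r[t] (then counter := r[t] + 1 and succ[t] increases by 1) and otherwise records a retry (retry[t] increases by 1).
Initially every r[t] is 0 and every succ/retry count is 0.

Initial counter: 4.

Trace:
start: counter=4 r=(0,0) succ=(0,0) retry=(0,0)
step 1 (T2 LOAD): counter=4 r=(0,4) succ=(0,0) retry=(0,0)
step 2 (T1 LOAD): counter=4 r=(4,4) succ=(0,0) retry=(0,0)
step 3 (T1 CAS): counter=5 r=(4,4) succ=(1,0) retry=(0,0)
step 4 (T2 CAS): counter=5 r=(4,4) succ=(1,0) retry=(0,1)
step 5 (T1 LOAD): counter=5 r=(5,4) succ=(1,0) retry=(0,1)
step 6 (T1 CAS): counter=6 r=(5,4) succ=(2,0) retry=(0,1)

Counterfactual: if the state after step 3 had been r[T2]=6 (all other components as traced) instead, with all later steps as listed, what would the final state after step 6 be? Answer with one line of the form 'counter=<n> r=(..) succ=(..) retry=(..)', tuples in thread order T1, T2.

counter=6 r=(5,6) succ=(2,0) retry=(0,1)

state after step 3 := counter=5 r=(4,6) succ=(1,0) retry=(0,0)
step 4 (T2 CAS): counter=5 r=(4,6) succ=(1,0) retry=(0,1)
step 5 (T1 LOAD): counter=5 r=(5,6) succ=(1,0) retry=(0,1)
step 6 (T1 CAS): counter=6 r=(5,6) succ=(2,0) retry=(0,1)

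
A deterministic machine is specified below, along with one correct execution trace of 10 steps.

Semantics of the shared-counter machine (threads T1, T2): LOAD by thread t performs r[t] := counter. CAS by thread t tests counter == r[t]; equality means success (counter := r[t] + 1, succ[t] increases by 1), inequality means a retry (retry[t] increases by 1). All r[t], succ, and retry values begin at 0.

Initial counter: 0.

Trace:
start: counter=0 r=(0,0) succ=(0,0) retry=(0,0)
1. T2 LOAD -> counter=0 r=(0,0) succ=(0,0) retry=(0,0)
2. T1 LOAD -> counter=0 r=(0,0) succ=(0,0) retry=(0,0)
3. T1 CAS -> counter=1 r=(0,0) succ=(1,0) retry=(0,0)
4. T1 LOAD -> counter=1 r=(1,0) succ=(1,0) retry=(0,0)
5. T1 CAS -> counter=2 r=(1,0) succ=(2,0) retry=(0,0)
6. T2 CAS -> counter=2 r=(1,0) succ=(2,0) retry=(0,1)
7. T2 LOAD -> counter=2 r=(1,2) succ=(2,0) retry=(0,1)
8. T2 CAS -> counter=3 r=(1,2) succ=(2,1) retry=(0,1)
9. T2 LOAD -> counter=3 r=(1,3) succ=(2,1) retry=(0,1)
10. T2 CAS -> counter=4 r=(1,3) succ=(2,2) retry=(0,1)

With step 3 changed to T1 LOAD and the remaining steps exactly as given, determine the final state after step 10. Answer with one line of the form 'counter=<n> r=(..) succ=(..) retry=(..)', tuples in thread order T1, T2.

(re-executing from step 3 with the substitution; state before step 3: counter=0 r=(0,0) succ=(0,0) retry=(0,0))
3. T1 LOAD -> counter=0 r=(0,0) succ=(0,0) retry=(0,0)
4. T1 LOAD -> counter=0 r=(0,0) succ=(0,0) retry=(0,0)
5. T1 CAS -> counter=1 r=(0,0) succ=(1,0) retry=(0,0)
6. T2 CAS -> counter=1 r=(0,0) succ=(1,0) retry=(0,1)
7. T2 LOAD -> counter=1 r=(0,1) succ=(1,0) retry=(0,1)
8. T2 CAS -> counter=2 r=(0,1) succ=(1,1) retry=(0,1)
9. T2 LOAD -> counter=2 r=(0,2) succ=(1,1) retry=(0,1)
10. T2 CAS -> counter=3 r=(0,2) succ=(1,2) retry=(0,1)

counter=3 r=(0,2) succ=(1,2) retry=(0,1)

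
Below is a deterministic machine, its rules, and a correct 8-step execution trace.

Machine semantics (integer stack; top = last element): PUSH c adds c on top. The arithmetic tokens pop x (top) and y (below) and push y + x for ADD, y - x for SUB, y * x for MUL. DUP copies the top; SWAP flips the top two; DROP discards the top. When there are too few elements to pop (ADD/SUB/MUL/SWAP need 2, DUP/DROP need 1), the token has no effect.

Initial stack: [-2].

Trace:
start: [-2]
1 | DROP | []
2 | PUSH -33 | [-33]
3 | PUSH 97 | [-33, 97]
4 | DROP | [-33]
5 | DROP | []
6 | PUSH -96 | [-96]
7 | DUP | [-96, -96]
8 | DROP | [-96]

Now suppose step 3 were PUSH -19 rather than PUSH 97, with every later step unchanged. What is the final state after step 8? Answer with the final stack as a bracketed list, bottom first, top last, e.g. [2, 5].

(re-executing from step 3 with the substitution; state before step 3: [-33])
3 | PUSH -19 | [-33, -19]
4 | DROP | [-33]
5 | DROP | []
6 | PUSH -96 | [-96]
7 | DUP | [-96, -96]
8 | DROP | [-96]

[-96]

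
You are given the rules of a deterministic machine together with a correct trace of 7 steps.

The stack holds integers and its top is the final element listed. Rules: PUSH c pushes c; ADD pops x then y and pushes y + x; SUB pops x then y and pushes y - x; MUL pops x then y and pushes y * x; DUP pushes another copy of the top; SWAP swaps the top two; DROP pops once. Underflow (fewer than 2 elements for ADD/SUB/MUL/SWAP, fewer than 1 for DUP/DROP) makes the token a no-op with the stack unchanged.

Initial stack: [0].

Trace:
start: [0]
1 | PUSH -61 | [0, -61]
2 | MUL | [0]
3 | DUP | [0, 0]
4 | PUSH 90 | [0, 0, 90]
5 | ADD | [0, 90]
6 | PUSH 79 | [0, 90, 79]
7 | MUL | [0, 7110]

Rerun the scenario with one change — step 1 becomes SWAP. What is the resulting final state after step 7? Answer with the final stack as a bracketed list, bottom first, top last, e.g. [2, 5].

(re-executing from step 1 with the substitution; state before step 1: [0])
1 | SWAP | [0]
2 | MUL | [0]
3 | DUP | [0, 0]
4 | PUSH 90 | [0, 0, 90]
5 | ADD | [0, 90]
6 | PUSH 79 | [0, 90, 79]
7 | MUL | [0, 7110]

[0, 7110]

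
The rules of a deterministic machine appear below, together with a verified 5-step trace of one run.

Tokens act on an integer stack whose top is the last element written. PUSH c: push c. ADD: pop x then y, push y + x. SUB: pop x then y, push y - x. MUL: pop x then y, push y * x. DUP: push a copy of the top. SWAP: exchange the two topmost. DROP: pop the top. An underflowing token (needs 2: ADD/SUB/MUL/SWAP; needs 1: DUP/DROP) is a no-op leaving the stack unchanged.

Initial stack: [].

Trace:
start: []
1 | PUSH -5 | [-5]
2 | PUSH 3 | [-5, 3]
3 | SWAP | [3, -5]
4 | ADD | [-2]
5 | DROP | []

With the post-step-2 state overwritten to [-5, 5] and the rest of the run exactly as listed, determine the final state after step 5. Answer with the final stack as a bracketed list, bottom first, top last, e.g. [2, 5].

[]

state after step 2 := [-5, 5]
3 | SWAP | [5, -5]
4 | ADD | [0]
5 | DROP | []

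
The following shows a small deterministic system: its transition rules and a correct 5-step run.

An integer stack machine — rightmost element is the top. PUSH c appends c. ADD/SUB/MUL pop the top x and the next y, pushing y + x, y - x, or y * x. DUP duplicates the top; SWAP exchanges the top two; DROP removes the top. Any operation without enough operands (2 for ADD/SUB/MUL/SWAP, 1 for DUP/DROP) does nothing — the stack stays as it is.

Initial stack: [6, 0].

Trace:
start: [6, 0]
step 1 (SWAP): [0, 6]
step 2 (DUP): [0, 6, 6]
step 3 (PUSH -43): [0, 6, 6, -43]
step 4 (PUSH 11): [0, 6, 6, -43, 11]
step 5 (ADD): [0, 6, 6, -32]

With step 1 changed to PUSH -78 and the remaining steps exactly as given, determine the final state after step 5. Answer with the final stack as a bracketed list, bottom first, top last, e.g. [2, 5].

[6, 0, -78, -78, -32]

(re-executing from step 1 with the substitution; state before step 1: [6, 0])
step 1 (PUSH -78): [6, 0, -78]
step 2 (DUP): [6, 0, -78, -78]
step 3 (PUSH -43): [6, 0, -78, -78, -43]
step 4 (PUSH 11): [6, 0, -78, -78, -43, 11]
step 5 (ADD): [6, 0, -78, -78, -32]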